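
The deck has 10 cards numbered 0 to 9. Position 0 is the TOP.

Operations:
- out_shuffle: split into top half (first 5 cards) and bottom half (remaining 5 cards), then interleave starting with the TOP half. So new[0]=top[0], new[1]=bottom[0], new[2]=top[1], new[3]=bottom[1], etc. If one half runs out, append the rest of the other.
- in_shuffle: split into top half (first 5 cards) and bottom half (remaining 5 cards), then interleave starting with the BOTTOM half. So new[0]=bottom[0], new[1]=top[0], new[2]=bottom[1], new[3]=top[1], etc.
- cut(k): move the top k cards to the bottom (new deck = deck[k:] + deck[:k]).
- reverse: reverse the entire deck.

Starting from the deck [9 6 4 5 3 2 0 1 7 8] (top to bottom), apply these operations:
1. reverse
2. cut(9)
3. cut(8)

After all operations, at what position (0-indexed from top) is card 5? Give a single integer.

After op 1 (reverse): [8 7 1 0 2 3 5 4 6 9]
After op 2 (cut(9)): [9 8 7 1 0 2 3 5 4 6]
After op 3 (cut(8)): [4 6 9 8 7 1 0 2 3 5]
Card 5 is at position 9.

Answer: 9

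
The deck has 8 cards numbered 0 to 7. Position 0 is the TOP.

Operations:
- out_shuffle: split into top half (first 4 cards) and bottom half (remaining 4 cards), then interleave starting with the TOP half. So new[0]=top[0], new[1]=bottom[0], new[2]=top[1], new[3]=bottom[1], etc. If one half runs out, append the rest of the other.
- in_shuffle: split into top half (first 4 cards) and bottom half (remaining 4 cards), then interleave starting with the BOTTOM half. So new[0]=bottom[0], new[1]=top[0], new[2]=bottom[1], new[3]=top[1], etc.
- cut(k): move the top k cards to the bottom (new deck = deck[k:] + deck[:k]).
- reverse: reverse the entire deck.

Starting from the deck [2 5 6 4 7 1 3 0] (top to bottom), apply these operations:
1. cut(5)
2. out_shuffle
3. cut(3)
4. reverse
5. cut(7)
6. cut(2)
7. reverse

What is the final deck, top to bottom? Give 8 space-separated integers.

After op 1 (cut(5)): [1 3 0 2 5 6 4 7]
After op 2 (out_shuffle): [1 5 3 6 0 4 2 7]
After op 3 (cut(3)): [6 0 4 2 7 1 5 3]
After op 4 (reverse): [3 5 1 7 2 4 0 6]
After op 5 (cut(7)): [6 3 5 1 7 2 4 0]
After op 6 (cut(2)): [5 1 7 2 4 0 6 3]
After op 7 (reverse): [3 6 0 4 2 7 1 5]

Answer: 3 6 0 4 2 7 1 5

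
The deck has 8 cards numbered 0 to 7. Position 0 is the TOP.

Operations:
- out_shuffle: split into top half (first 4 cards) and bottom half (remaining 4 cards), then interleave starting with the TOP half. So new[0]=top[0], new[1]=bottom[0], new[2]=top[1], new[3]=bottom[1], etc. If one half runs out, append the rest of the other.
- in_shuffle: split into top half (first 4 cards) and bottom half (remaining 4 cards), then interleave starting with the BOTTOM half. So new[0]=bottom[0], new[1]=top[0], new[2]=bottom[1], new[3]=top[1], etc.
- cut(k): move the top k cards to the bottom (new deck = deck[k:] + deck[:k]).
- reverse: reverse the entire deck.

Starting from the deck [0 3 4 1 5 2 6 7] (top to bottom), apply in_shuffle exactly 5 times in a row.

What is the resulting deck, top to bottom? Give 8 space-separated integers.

After op 1 (in_shuffle): [5 0 2 3 6 4 7 1]
After op 2 (in_shuffle): [6 5 4 0 7 2 1 3]
After op 3 (in_shuffle): [7 6 2 5 1 4 3 0]
After op 4 (in_shuffle): [1 7 4 6 3 2 0 5]
After op 5 (in_shuffle): [3 1 2 7 0 4 5 6]

Answer: 3 1 2 7 0 4 5 6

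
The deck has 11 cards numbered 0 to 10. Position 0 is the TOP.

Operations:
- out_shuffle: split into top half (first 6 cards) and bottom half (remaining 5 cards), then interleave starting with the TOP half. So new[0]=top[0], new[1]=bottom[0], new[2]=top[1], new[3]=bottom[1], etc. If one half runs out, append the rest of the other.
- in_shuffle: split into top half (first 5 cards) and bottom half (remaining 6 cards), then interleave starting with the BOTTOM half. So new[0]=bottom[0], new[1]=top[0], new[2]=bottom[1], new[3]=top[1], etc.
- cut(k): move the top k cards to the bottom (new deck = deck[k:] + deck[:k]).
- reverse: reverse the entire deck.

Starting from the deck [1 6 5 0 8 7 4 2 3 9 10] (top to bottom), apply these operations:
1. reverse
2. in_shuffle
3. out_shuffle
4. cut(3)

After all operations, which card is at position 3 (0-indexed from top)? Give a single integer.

After op 1 (reverse): [10 9 3 2 4 7 8 0 5 6 1]
After op 2 (in_shuffle): [7 10 8 9 0 3 5 2 6 4 1]
After op 3 (out_shuffle): [7 5 10 2 8 6 9 4 0 1 3]
After op 4 (cut(3)): [2 8 6 9 4 0 1 3 7 5 10]
Position 3: card 9.

Answer: 9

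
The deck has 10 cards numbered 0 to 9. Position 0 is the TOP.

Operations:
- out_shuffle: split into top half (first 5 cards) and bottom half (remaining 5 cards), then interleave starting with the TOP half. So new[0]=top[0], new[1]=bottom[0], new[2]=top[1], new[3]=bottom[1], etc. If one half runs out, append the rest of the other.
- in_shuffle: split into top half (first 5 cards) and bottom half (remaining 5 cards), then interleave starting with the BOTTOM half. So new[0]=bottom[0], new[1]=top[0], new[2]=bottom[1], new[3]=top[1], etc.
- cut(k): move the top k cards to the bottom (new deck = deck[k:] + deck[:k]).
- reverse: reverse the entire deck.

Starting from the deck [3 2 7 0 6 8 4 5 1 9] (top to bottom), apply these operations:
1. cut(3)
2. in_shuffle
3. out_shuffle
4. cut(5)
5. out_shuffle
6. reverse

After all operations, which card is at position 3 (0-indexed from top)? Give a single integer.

Answer: 3

Derivation:
After op 1 (cut(3)): [0 6 8 4 5 1 9 3 2 7]
After op 2 (in_shuffle): [1 0 9 6 3 8 2 4 7 5]
After op 3 (out_shuffle): [1 8 0 2 9 4 6 7 3 5]
After op 4 (cut(5)): [4 6 7 3 5 1 8 0 2 9]
After op 5 (out_shuffle): [4 1 6 8 7 0 3 2 5 9]
After op 6 (reverse): [9 5 2 3 0 7 8 6 1 4]
Position 3: card 3.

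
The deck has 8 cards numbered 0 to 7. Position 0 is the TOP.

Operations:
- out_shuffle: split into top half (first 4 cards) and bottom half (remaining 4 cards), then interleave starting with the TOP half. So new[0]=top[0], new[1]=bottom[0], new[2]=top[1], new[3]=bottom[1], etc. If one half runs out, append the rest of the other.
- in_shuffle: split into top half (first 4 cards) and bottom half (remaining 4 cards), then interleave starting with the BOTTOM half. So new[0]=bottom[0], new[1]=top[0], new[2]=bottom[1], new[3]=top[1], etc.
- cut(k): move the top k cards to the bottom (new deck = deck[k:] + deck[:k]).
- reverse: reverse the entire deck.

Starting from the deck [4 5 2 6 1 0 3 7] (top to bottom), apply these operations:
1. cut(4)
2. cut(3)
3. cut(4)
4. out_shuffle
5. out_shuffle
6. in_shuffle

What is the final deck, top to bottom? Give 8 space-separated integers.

Answer: 1 6 3 0 4 7 2 5

Derivation:
After op 1 (cut(4)): [1 0 3 7 4 5 2 6]
After op 2 (cut(3)): [7 4 5 2 6 1 0 3]
After op 3 (cut(4)): [6 1 0 3 7 4 5 2]
After op 4 (out_shuffle): [6 7 1 4 0 5 3 2]
After op 5 (out_shuffle): [6 0 7 5 1 3 4 2]
After op 6 (in_shuffle): [1 6 3 0 4 7 2 5]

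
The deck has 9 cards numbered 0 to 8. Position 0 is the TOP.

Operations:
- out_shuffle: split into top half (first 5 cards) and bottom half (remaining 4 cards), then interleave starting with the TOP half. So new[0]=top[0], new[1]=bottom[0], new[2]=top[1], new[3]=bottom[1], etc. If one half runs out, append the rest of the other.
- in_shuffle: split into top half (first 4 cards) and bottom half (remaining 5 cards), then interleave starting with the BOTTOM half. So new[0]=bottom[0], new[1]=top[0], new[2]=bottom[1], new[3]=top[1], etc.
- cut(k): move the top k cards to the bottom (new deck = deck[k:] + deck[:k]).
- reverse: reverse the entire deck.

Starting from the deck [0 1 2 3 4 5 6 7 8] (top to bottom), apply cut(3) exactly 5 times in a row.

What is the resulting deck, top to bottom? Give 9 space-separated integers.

Answer: 6 7 8 0 1 2 3 4 5

Derivation:
After op 1 (cut(3)): [3 4 5 6 7 8 0 1 2]
After op 2 (cut(3)): [6 7 8 0 1 2 3 4 5]
After op 3 (cut(3)): [0 1 2 3 4 5 6 7 8]
After op 4 (cut(3)): [3 4 5 6 7 8 0 1 2]
After op 5 (cut(3)): [6 7 8 0 1 2 3 4 5]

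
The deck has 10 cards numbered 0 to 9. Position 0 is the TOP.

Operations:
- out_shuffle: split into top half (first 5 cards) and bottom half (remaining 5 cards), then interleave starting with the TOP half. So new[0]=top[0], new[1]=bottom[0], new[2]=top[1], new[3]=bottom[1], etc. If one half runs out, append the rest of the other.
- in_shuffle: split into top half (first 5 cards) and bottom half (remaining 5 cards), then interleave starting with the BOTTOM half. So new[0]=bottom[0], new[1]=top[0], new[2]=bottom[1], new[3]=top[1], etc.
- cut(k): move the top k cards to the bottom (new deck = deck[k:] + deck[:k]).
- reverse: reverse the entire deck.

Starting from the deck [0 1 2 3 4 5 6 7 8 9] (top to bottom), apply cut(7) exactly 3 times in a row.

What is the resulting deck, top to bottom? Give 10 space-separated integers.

Answer: 1 2 3 4 5 6 7 8 9 0

Derivation:
After op 1 (cut(7)): [7 8 9 0 1 2 3 4 5 6]
After op 2 (cut(7)): [4 5 6 7 8 9 0 1 2 3]
After op 3 (cut(7)): [1 2 3 4 5 6 7 8 9 0]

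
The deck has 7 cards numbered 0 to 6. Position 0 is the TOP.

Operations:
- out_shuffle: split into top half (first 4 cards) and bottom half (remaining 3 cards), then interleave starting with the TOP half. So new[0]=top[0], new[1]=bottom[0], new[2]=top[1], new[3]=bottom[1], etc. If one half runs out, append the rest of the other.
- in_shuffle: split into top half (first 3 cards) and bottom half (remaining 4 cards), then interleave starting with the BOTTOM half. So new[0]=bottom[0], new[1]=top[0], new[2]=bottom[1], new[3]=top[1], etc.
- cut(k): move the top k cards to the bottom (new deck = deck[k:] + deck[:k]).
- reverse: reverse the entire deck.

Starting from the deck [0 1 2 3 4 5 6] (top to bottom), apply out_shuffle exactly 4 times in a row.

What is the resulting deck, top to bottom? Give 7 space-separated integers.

Answer: 0 4 1 5 2 6 3

Derivation:
After op 1 (out_shuffle): [0 4 1 5 2 6 3]
After op 2 (out_shuffle): [0 2 4 6 1 3 5]
After op 3 (out_shuffle): [0 1 2 3 4 5 6]
After op 4 (out_shuffle): [0 4 1 5 2 6 3]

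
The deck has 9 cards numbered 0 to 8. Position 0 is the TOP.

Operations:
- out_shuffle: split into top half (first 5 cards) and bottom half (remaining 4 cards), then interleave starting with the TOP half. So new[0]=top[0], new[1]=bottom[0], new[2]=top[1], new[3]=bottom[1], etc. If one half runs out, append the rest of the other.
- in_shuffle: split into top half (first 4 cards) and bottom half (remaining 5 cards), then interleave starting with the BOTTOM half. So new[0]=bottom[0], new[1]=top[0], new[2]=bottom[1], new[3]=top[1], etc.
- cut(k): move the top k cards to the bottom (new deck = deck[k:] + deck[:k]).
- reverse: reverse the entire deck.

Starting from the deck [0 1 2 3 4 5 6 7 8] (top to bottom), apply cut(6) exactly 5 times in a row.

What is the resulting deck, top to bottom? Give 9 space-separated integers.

Answer: 3 4 5 6 7 8 0 1 2

Derivation:
After op 1 (cut(6)): [6 7 8 0 1 2 3 4 5]
After op 2 (cut(6)): [3 4 5 6 7 8 0 1 2]
After op 3 (cut(6)): [0 1 2 3 4 5 6 7 8]
After op 4 (cut(6)): [6 7 8 0 1 2 3 4 5]
After op 5 (cut(6)): [3 4 5 6 7 8 0 1 2]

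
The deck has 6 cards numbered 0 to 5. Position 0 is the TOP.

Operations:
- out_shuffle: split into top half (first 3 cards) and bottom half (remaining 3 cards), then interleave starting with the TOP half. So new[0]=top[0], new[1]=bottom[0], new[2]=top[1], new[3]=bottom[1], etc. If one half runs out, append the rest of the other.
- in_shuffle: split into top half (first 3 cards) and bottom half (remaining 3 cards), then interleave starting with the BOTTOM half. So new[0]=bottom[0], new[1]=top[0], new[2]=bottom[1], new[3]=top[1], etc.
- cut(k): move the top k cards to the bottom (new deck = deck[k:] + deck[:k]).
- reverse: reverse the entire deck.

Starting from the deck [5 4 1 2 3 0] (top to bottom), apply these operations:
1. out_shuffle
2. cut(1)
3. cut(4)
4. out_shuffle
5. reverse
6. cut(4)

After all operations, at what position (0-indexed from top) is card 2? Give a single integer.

After op 1 (out_shuffle): [5 2 4 3 1 0]
After op 2 (cut(1)): [2 4 3 1 0 5]
After op 3 (cut(4)): [0 5 2 4 3 1]
After op 4 (out_shuffle): [0 4 5 3 2 1]
After op 5 (reverse): [1 2 3 5 4 0]
After op 6 (cut(4)): [4 0 1 2 3 5]
Card 2 is at position 3.

Answer: 3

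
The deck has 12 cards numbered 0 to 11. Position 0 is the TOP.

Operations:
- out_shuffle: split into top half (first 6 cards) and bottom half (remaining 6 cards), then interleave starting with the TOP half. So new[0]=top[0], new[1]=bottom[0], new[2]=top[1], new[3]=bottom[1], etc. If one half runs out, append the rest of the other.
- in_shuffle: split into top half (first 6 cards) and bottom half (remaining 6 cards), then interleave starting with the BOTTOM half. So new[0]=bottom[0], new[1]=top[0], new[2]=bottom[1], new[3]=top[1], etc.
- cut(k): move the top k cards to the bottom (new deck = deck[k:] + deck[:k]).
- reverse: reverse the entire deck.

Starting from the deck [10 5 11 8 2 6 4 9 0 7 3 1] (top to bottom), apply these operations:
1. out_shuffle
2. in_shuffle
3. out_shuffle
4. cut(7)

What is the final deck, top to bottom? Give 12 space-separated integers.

Answer: 11 2 1 5 0 8 3 10 9 7 6 4

Derivation:
After op 1 (out_shuffle): [10 4 5 9 11 0 8 7 2 3 6 1]
After op 2 (in_shuffle): [8 10 7 4 2 5 3 9 6 11 1 0]
After op 3 (out_shuffle): [8 3 10 9 7 6 4 11 2 1 5 0]
After op 4 (cut(7)): [11 2 1 5 0 8 3 10 9 7 6 4]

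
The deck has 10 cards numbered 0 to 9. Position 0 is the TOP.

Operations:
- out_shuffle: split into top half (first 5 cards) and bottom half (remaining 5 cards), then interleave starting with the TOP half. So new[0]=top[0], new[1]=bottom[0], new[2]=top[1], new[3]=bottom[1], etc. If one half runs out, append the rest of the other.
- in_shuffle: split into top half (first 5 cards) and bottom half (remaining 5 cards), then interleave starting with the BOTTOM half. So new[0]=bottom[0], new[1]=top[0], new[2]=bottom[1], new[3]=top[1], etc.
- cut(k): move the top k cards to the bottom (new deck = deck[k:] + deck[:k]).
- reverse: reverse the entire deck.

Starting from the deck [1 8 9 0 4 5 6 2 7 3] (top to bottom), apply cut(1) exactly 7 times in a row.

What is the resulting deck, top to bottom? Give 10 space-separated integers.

After op 1 (cut(1)): [8 9 0 4 5 6 2 7 3 1]
After op 2 (cut(1)): [9 0 4 5 6 2 7 3 1 8]
After op 3 (cut(1)): [0 4 5 6 2 7 3 1 8 9]
After op 4 (cut(1)): [4 5 6 2 7 3 1 8 9 0]
After op 5 (cut(1)): [5 6 2 7 3 1 8 9 0 4]
After op 6 (cut(1)): [6 2 7 3 1 8 9 0 4 5]
After op 7 (cut(1)): [2 7 3 1 8 9 0 4 5 6]

Answer: 2 7 3 1 8 9 0 4 5 6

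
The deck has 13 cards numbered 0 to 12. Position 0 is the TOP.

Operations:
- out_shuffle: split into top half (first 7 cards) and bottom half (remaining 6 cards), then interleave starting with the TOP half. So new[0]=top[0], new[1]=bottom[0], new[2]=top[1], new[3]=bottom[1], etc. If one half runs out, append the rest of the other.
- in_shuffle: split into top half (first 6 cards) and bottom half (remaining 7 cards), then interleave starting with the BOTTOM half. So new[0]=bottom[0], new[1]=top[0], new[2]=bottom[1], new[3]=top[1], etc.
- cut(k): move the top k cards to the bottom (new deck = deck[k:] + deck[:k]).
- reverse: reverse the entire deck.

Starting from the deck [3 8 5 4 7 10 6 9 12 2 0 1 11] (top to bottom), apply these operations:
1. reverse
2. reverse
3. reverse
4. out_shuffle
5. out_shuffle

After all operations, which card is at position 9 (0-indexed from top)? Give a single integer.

Answer: 3

Derivation:
After op 1 (reverse): [11 1 0 2 12 9 6 10 7 4 5 8 3]
After op 2 (reverse): [3 8 5 4 7 10 6 9 12 2 0 1 11]
After op 3 (reverse): [11 1 0 2 12 9 6 10 7 4 5 8 3]
After op 4 (out_shuffle): [11 10 1 7 0 4 2 5 12 8 9 3 6]
After op 5 (out_shuffle): [11 5 10 12 1 8 7 9 0 3 4 6 2]
Position 9: card 3.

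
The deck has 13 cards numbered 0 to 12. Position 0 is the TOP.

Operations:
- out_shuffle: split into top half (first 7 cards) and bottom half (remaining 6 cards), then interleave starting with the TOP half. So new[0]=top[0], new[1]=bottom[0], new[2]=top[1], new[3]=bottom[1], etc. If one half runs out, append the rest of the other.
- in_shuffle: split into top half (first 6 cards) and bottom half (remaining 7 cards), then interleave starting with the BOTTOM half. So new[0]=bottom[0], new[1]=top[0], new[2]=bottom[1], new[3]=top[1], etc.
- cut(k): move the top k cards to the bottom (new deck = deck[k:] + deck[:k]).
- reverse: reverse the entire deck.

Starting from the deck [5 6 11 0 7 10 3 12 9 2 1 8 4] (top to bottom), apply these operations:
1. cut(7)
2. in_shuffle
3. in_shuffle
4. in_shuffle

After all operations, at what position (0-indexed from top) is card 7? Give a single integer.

Answer: 9

Derivation:
After op 1 (cut(7)): [12 9 2 1 8 4 5 6 11 0 7 10 3]
After op 2 (in_shuffle): [5 12 6 9 11 2 0 1 7 8 10 4 3]
After op 3 (in_shuffle): [0 5 1 12 7 6 8 9 10 11 4 2 3]
After op 4 (in_shuffle): [8 0 9 5 10 1 11 12 4 7 2 6 3]
Card 7 is at position 9.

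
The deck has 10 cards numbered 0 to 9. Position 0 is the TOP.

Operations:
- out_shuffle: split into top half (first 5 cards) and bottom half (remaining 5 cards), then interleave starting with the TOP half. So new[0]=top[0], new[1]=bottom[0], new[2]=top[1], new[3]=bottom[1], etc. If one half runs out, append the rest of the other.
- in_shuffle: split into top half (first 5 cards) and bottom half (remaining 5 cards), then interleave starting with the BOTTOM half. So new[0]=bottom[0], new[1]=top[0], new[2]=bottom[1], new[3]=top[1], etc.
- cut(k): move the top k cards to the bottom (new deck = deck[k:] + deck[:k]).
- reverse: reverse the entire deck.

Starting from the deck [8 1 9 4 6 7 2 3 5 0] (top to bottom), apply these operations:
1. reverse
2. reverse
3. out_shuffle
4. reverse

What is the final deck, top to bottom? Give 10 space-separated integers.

Answer: 0 6 5 4 3 9 2 1 7 8

Derivation:
After op 1 (reverse): [0 5 3 2 7 6 4 9 1 8]
After op 2 (reverse): [8 1 9 4 6 7 2 3 5 0]
After op 3 (out_shuffle): [8 7 1 2 9 3 4 5 6 0]
After op 4 (reverse): [0 6 5 4 3 9 2 1 7 8]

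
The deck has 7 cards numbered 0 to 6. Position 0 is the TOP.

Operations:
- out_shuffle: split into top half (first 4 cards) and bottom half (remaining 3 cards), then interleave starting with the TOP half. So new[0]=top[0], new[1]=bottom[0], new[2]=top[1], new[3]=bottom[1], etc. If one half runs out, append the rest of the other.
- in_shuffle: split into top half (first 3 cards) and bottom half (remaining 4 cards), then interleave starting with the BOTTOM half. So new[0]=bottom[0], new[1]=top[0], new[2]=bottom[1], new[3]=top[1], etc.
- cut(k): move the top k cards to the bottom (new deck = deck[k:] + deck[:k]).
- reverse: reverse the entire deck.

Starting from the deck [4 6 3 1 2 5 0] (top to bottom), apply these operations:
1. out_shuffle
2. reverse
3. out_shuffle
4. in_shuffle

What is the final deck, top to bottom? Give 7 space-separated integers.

Answer: 2 1 3 6 4 0 5

Derivation:
After op 1 (out_shuffle): [4 2 6 5 3 0 1]
After op 2 (reverse): [1 0 3 5 6 2 4]
After op 3 (out_shuffle): [1 6 0 2 3 4 5]
After op 4 (in_shuffle): [2 1 3 6 4 0 5]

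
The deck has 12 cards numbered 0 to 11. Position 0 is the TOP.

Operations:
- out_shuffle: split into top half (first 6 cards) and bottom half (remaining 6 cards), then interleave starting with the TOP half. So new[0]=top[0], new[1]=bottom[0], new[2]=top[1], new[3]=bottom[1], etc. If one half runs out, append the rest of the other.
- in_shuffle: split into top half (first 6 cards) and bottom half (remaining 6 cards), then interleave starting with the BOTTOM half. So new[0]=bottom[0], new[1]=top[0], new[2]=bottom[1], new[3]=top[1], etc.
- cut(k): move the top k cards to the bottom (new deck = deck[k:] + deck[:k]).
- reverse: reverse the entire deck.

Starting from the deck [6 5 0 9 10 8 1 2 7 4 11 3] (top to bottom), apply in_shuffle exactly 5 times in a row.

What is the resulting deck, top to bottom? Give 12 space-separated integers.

After op 1 (in_shuffle): [1 6 2 5 7 0 4 9 11 10 3 8]
After op 2 (in_shuffle): [4 1 9 6 11 2 10 5 3 7 8 0]
After op 3 (in_shuffle): [10 4 5 1 3 9 7 6 8 11 0 2]
After op 4 (in_shuffle): [7 10 6 4 8 5 11 1 0 3 2 9]
After op 5 (in_shuffle): [11 7 1 10 0 6 3 4 2 8 9 5]

Answer: 11 7 1 10 0 6 3 4 2 8 9 5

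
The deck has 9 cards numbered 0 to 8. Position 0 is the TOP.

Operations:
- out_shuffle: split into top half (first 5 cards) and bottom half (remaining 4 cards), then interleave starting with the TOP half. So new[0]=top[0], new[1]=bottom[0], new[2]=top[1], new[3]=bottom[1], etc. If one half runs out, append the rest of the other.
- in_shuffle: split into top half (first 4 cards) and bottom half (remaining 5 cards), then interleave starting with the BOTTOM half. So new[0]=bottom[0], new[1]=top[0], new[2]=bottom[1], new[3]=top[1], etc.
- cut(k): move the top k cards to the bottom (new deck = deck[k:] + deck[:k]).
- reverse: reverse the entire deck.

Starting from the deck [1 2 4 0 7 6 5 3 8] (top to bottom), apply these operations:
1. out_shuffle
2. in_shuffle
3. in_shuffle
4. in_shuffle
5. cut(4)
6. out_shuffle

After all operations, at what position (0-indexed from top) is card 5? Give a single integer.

After op 1 (out_shuffle): [1 6 2 5 4 3 0 8 7]
After op 2 (in_shuffle): [4 1 3 6 0 2 8 5 7]
After op 3 (in_shuffle): [0 4 2 1 8 3 5 6 7]
After op 4 (in_shuffle): [8 0 3 4 5 2 6 1 7]
After op 5 (cut(4)): [5 2 6 1 7 8 0 3 4]
After op 6 (out_shuffle): [5 8 2 0 6 3 1 4 7]
Card 5 is at position 0.

Answer: 0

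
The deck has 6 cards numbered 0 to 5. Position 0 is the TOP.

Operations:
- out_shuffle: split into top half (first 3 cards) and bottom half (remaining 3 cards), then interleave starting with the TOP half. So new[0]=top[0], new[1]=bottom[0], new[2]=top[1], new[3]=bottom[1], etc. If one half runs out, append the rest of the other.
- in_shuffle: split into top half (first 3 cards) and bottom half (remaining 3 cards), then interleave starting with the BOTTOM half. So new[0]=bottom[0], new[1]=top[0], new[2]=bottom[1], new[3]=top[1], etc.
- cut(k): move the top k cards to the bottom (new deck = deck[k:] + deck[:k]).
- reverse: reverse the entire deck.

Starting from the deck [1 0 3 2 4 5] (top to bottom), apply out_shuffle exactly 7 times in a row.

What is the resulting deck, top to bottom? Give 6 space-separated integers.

Answer: 1 3 4 0 2 5

Derivation:
After op 1 (out_shuffle): [1 2 0 4 3 5]
After op 2 (out_shuffle): [1 4 2 3 0 5]
After op 3 (out_shuffle): [1 3 4 0 2 5]
After op 4 (out_shuffle): [1 0 3 2 4 5]
After op 5 (out_shuffle): [1 2 0 4 3 5]
After op 6 (out_shuffle): [1 4 2 3 0 5]
After op 7 (out_shuffle): [1 3 4 0 2 5]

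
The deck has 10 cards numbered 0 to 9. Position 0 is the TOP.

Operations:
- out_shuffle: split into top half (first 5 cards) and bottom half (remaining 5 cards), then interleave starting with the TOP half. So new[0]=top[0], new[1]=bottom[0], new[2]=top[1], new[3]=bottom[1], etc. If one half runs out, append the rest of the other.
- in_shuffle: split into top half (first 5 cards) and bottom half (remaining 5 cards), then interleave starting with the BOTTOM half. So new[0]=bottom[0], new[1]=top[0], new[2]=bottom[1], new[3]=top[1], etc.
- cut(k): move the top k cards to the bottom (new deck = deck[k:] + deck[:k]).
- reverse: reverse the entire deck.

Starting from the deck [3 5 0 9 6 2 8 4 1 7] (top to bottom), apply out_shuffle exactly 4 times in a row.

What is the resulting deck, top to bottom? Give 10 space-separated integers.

After op 1 (out_shuffle): [3 2 5 8 0 4 9 1 6 7]
After op 2 (out_shuffle): [3 4 2 9 5 1 8 6 0 7]
After op 3 (out_shuffle): [3 1 4 8 2 6 9 0 5 7]
After op 4 (out_shuffle): [3 6 1 9 4 0 8 5 2 7]

Answer: 3 6 1 9 4 0 8 5 2 7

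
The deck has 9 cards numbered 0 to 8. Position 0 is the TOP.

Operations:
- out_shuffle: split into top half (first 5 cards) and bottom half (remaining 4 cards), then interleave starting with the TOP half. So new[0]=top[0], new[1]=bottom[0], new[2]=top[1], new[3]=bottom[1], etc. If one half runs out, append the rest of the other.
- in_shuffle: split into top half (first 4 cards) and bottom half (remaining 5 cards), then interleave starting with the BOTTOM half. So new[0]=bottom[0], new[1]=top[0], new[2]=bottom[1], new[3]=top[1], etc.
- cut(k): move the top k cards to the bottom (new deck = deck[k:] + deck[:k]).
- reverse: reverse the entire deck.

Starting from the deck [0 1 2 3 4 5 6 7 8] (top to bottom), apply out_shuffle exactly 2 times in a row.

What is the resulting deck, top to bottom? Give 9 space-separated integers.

Answer: 0 7 5 3 1 8 6 4 2

Derivation:
After op 1 (out_shuffle): [0 5 1 6 2 7 3 8 4]
After op 2 (out_shuffle): [0 7 5 3 1 8 6 4 2]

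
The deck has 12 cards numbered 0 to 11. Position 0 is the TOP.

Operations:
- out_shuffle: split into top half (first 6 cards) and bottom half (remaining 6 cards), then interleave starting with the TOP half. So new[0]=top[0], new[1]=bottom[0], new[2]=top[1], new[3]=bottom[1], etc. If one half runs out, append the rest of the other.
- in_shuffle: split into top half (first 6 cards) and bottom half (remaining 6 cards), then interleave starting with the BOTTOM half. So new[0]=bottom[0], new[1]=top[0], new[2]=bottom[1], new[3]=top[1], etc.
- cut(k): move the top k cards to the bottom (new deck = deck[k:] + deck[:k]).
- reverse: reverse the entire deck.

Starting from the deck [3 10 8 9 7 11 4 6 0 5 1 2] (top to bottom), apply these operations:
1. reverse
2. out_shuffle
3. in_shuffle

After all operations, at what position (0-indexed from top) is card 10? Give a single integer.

Answer: 6

Derivation:
After op 1 (reverse): [2 1 5 0 6 4 11 7 9 8 10 3]
After op 2 (out_shuffle): [2 11 1 7 5 9 0 8 6 10 4 3]
After op 3 (in_shuffle): [0 2 8 11 6 1 10 7 4 5 3 9]
Card 10 is at position 6.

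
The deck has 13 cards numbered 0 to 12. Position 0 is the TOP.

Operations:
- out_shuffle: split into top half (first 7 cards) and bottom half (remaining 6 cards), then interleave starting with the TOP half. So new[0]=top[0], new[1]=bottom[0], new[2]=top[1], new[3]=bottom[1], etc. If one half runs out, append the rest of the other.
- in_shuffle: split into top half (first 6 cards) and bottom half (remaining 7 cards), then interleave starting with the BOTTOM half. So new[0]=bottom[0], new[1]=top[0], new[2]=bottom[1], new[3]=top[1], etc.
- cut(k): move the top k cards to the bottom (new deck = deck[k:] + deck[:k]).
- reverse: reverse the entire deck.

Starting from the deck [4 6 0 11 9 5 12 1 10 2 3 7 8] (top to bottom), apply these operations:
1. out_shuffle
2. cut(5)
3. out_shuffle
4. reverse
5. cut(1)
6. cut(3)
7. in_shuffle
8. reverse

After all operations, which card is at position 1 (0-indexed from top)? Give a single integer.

After op 1 (out_shuffle): [4 1 6 10 0 2 11 3 9 7 5 8 12]
After op 2 (cut(5)): [2 11 3 9 7 5 8 12 4 1 6 10 0]
After op 3 (out_shuffle): [2 12 11 4 3 1 9 6 7 10 5 0 8]
After op 4 (reverse): [8 0 5 10 7 6 9 1 3 4 11 12 2]
After op 5 (cut(1)): [0 5 10 7 6 9 1 3 4 11 12 2 8]
After op 6 (cut(3)): [7 6 9 1 3 4 11 12 2 8 0 5 10]
After op 7 (in_shuffle): [11 7 12 6 2 9 8 1 0 3 5 4 10]
After op 8 (reverse): [10 4 5 3 0 1 8 9 2 6 12 7 11]
Position 1: card 4.

Answer: 4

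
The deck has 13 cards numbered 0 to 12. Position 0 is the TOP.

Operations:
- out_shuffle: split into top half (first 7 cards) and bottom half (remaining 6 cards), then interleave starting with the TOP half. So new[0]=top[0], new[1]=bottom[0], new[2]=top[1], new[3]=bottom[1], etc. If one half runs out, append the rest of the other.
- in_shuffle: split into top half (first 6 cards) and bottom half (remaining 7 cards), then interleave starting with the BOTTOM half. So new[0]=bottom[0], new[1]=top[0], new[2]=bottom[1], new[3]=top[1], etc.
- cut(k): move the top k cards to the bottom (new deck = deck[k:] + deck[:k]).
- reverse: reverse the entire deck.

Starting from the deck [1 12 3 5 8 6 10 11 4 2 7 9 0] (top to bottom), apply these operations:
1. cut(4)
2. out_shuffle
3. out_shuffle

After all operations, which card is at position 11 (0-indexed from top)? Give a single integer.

Answer: 7

Derivation:
After op 1 (cut(4)): [8 6 10 11 4 2 7 9 0 1 12 3 5]
After op 2 (out_shuffle): [8 9 6 0 10 1 11 12 4 3 2 5 7]
After op 3 (out_shuffle): [8 12 9 4 6 3 0 2 10 5 1 7 11]
Position 11: card 7.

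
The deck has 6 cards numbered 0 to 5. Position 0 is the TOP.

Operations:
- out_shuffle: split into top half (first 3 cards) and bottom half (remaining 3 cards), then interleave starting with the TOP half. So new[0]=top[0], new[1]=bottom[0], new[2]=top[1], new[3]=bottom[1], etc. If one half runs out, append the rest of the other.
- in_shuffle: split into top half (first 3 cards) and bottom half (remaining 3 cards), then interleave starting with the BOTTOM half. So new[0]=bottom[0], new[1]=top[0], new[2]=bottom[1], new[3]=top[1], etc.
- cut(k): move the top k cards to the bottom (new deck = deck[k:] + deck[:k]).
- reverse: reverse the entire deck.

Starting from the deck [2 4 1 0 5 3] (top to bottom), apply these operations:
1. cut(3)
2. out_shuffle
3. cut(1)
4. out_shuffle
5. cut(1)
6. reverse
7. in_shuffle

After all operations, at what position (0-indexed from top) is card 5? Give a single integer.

After op 1 (cut(3)): [0 5 3 2 4 1]
After op 2 (out_shuffle): [0 2 5 4 3 1]
After op 3 (cut(1)): [2 5 4 3 1 0]
After op 4 (out_shuffle): [2 3 5 1 4 0]
After op 5 (cut(1)): [3 5 1 4 0 2]
After op 6 (reverse): [2 0 4 1 5 3]
After op 7 (in_shuffle): [1 2 5 0 3 4]
Card 5 is at position 2.

Answer: 2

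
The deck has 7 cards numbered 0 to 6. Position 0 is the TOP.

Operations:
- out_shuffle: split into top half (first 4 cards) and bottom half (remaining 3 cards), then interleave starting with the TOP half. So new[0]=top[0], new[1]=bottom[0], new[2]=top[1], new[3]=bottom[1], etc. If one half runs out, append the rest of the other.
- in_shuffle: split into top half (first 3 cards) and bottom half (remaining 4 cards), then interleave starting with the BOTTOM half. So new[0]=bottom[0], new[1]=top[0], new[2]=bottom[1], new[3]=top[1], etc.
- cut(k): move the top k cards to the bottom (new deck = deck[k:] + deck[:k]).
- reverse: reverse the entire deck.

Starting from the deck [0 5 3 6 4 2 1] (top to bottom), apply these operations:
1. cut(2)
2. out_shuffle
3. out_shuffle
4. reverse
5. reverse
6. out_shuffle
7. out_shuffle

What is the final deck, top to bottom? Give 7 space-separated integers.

After op 1 (cut(2)): [3 6 4 2 1 0 5]
After op 2 (out_shuffle): [3 1 6 0 4 5 2]
After op 3 (out_shuffle): [3 4 1 5 6 2 0]
After op 4 (reverse): [0 2 6 5 1 4 3]
After op 5 (reverse): [3 4 1 5 6 2 0]
After op 6 (out_shuffle): [3 6 4 2 1 0 5]
After op 7 (out_shuffle): [3 1 6 0 4 5 2]

Answer: 3 1 6 0 4 5 2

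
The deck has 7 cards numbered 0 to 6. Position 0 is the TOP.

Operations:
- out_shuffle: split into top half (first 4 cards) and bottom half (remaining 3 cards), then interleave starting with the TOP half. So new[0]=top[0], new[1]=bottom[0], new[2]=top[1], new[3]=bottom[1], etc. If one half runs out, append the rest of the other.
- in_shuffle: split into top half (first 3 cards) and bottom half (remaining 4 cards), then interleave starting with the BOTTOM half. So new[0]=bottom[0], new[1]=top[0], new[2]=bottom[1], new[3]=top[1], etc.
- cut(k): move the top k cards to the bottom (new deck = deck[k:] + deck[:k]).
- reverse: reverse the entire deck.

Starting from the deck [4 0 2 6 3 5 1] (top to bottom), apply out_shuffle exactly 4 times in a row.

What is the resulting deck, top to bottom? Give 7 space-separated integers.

Answer: 4 3 0 5 2 1 6

Derivation:
After op 1 (out_shuffle): [4 3 0 5 2 1 6]
After op 2 (out_shuffle): [4 2 3 1 0 6 5]
After op 3 (out_shuffle): [4 0 2 6 3 5 1]
After op 4 (out_shuffle): [4 3 0 5 2 1 6]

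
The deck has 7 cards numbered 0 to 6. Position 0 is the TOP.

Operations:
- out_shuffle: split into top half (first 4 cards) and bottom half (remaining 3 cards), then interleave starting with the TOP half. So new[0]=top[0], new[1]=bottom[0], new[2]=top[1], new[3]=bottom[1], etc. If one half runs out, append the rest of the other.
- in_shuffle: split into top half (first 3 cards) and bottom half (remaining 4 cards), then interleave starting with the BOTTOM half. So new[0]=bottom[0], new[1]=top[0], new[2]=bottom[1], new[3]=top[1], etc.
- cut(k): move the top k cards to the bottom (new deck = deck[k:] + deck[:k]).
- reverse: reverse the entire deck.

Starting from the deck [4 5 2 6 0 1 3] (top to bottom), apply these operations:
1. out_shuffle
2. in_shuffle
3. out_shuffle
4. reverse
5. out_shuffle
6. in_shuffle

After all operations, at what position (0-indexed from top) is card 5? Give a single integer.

After op 1 (out_shuffle): [4 0 5 1 2 3 6]
After op 2 (in_shuffle): [1 4 2 0 3 5 6]
After op 3 (out_shuffle): [1 3 4 5 2 6 0]
After op 4 (reverse): [0 6 2 5 4 3 1]
After op 5 (out_shuffle): [0 4 6 3 2 1 5]
After op 6 (in_shuffle): [3 0 2 4 1 6 5]
Card 5 is at position 6.

Answer: 6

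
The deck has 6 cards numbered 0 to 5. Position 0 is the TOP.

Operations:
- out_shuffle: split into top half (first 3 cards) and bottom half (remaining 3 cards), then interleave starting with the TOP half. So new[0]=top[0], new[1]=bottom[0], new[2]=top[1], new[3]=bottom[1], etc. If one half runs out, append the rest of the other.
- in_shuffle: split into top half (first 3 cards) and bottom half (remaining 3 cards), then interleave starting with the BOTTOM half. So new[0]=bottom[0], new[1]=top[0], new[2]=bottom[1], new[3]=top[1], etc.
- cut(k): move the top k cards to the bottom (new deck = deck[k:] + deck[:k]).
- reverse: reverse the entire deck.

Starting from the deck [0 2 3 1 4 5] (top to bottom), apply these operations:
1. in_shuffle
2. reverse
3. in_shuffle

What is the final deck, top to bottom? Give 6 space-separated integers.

After op 1 (in_shuffle): [1 0 4 2 5 3]
After op 2 (reverse): [3 5 2 4 0 1]
After op 3 (in_shuffle): [4 3 0 5 1 2]

Answer: 4 3 0 5 1 2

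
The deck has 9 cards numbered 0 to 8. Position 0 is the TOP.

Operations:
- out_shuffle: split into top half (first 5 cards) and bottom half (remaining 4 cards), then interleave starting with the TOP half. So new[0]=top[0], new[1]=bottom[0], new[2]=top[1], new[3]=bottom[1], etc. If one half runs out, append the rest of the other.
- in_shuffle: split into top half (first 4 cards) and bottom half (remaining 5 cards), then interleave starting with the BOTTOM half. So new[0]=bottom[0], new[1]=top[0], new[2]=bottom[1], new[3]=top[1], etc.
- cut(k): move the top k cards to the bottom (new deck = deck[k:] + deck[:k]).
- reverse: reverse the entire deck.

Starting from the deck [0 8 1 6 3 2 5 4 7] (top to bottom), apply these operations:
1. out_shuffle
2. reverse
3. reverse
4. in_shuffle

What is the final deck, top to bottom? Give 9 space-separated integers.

After op 1 (out_shuffle): [0 2 8 5 1 4 6 7 3]
After op 2 (reverse): [3 7 6 4 1 5 8 2 0]
After op 3 (reverse): [0 2 8 5 1 4 6 7 3]
After op 4 (in_shuffle): [1 0 4 2 6 8 7 5 3]

Answer: 1 0 4 2 6 8 7 5 3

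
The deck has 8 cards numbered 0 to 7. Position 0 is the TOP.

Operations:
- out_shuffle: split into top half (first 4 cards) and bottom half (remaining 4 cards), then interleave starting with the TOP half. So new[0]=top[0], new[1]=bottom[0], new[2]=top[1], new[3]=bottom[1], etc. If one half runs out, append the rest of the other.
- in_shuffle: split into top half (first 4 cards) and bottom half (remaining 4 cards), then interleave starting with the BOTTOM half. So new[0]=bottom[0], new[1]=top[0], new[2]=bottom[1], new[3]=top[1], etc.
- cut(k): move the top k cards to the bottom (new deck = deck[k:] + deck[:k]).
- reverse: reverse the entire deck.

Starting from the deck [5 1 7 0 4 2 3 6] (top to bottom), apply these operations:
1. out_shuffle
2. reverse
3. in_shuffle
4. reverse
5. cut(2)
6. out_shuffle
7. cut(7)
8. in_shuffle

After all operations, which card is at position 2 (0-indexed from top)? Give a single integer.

Answer: 0

Derivation:
After op 1 (out_shuffle): [5 4 1 2 7 3 0 6]
After op 2 (reverse): [6 0 3 7 2 1 4 5]
After op 3 (in_shuffle): [2 6 1 0 4 3 5 7]
After op 4 (reverse): [7 5 3 4 0 1 6 2]
After op 5 (cut(2)): [3 4 0 1 6 2 7 5]
After op 6 (out_shuffle): [3 6 4 2 0 7 1 5]
After op 7 (cut(7)): [5 3 6 4 2 0 7 1]
After op 8 (in_shuffle): [2 5 0 3 7 6 1 4]
Position 2: card 0.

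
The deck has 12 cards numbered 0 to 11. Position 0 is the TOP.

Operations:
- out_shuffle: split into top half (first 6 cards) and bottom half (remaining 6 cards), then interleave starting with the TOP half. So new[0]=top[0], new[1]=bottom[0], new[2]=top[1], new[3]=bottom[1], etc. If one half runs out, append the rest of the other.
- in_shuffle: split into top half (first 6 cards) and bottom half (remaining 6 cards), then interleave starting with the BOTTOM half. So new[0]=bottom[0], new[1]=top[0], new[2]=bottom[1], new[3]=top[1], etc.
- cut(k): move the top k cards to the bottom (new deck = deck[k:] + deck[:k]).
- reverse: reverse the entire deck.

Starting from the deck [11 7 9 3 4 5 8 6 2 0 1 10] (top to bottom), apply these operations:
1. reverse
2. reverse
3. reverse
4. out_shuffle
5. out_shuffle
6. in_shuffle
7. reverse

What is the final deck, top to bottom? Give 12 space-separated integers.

Answer: 6 11 1 3 9 8 5 0 2 7 10 4

Derivation:
After op 1 (reverse): [10 1 0 2 6 8 5 4 3 9 7 11]
After op 2 (reverse): [11 7 9 3 4 5 8 6 2 0 1 10]
After op 3 (reverse): [10 1 0 2 6 8 5 4 3 9 7 11]
After op 4 (out_shuffle): [10 5 1 4 0 3 2 9 6 7 8 11]
After op 5 (out_shuffle): [10 2 5 9 1 6 4 7 0 8 3 11]
After op 6 (in_shuffle): [4 10 7 2 0 5 8 9 3 1 11 6]
After op 7 (reverse): [6 11 1 3 9 8 5 0 2 7 10 4]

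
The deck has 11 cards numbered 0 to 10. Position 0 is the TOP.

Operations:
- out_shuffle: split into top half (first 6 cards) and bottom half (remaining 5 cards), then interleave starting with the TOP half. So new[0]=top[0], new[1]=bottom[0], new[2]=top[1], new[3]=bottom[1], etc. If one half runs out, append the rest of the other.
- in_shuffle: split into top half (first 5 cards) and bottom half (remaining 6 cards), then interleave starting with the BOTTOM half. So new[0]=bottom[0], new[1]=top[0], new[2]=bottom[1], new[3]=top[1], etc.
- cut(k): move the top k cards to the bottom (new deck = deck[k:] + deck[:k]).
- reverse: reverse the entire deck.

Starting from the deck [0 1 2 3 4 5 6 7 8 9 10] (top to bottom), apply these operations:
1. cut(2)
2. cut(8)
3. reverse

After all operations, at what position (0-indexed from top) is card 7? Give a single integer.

After op 1 (cut(2)): [2 3 4 5 6 7 8 9 10 0 1]
After op 2 (cut(8)): [10 0 1 2 3 4 5 6 7 8 9]
After op 3 (reverse): [9 8 7 6 5 4 3 2 1 0 10]
Card 7 is at position 2.

Answer: 2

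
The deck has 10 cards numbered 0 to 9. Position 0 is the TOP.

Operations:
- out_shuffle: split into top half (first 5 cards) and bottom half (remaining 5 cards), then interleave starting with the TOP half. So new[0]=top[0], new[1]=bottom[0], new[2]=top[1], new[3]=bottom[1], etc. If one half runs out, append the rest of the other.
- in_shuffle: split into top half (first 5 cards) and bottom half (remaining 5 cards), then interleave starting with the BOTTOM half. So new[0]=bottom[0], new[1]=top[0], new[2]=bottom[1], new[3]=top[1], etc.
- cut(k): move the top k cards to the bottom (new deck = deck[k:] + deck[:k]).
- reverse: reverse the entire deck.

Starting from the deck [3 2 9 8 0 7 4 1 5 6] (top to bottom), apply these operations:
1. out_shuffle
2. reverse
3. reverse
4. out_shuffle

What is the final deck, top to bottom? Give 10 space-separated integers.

After op 1 (out_shuffle): [3 7 2 4 9 1 8 5 0 6]
After op 2 (reverse): [6 0 5 8 1 9 4 2 7 3]
After op 3 (reverse): [3 7 2 4 9 1 8 5 0 6]
After op 4 (out_shuffle): [3 1 7 8 2 5 4 0 9 6]

Answer: 3 1 7 8 2 5 4 0 9 6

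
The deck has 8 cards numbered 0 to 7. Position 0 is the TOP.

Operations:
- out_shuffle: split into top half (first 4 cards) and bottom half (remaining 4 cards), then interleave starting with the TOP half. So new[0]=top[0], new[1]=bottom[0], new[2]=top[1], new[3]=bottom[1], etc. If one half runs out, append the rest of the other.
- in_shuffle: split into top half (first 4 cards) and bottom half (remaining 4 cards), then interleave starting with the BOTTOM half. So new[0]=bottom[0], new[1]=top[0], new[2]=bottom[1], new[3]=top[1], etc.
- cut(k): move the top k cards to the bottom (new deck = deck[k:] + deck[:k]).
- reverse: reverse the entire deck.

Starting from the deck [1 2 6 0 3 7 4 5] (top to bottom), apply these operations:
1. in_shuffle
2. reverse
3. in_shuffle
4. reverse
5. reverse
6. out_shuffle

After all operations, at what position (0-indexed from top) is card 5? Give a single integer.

After op 1 (in_shuffle): [3 1 7 2 4 6 5 0]
After op 2 (reverse): [0 5 6 4 2 7 1 3]
After op 3 (in_shuffle): [2 0 7 5 1 6 3 4]
After op 4 (reverse): [4 3 6 1 5 7 0 2]
After op 5 (reverse): [2 0 7 5 1 6 3 4]
After op 6 (out_shuffle): [2 1 0 6 7 3 5 4]
Card 5 is at position 6.

Answer: 6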